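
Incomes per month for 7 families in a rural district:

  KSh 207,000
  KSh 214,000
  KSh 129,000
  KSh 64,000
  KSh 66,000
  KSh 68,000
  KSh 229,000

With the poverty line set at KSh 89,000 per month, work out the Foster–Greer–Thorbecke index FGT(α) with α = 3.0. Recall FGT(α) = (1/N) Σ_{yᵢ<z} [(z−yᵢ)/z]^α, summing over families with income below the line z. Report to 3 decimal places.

Below z: KSh 64,000, KSh 66,000, KSh 68,000 (q = 3 of N = 7).
Shortfall ratios: (89000−64000)/89000 = 0.2809; (89000−66000)/89000 = 0.2584; (89000−68000)/89000 = 0.2360.
Raised to α = 3.0: 0.02216; 0.01726; 0.01314.
Sum = 0.052560; FGT(3.0) = 0.052560 / 7 = 0.008.

0.008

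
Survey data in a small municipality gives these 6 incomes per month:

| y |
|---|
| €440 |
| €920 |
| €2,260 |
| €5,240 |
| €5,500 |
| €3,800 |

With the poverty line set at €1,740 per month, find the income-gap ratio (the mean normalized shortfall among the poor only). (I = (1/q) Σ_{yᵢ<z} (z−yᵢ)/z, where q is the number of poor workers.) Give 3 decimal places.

0.609

Below z: €440, €920 (q = 2 of N = 6).
Relative gaps: 0.7471, 0.4713; sum = 1.218391.
I averages over the q = 2 poor units only: 1.218391 / 2 = 0.609.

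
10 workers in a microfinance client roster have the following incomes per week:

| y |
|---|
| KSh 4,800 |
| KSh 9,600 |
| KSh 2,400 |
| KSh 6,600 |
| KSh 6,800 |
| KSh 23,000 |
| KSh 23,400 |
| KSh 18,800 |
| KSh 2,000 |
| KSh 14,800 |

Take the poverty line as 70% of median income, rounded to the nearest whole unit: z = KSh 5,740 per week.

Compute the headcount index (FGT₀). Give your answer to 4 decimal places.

3 of the 10 workers have income below KSh 5,740.
H = 3/10 = 0.3000.

0.3000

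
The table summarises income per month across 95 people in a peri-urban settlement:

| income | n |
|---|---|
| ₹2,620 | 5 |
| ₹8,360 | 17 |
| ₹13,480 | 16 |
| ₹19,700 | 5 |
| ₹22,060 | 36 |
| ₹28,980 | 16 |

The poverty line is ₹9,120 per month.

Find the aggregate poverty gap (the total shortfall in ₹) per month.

Below the line: 5×₹2,620, 17×₹8,360 (q = 22 of N = 95).
Individual gaps: 5×(9120−2620) = 32500; 17×(9120−8360) = 12920.
Aggregate gap = ₹45,420.

₹45,420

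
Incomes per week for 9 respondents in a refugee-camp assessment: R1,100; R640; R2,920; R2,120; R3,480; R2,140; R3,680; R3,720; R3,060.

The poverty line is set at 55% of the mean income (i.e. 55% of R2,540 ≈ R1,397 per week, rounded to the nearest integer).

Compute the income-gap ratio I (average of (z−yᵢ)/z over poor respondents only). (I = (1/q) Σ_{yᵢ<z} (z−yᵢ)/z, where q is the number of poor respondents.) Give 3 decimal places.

0.377

Below the line: R640, R1,100 (q = 2 of N = 9).
Shortfall ratios (z−y)/z: 0.5419, 0.2126; sum = 0.754474.
I averages over the q = 2 poor units only: 0.754474 / 2 = 0.377.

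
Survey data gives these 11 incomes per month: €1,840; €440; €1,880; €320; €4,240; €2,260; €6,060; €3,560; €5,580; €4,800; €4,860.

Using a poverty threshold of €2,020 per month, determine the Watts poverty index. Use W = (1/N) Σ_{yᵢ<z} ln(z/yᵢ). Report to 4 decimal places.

0.3211

Incomes under z: €320, €440, €1,840, €1,880 (q = 4 of N = 11).
ln(z/y) terms: ln(2020/320) = 1.8425; ln(2020/440) = 1.5241; ln(2020/1840) = 0.0933; ln(2020/1880) = 0.0718.
W = 3.531768 / 11 = 0.3211.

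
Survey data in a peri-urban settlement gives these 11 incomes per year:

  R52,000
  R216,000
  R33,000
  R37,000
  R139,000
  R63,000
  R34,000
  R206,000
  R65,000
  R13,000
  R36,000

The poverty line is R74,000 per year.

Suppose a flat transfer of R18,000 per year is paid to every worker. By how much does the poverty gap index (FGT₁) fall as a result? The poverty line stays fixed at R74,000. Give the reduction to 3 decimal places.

0.157

Before: below the line — R13,000, R33,000, R34,000, R36,000, R37,000, R52,000, R63,000, R65,000; poverty gap index (FGT₁) = 0.31818.
After the R18,000 transfer: below the line — R31,000, R51,000, R52,000, R54,000, R55,000, R70,000; poverty gap index (FGT₁) = 0.16093.
Reduction = 0.31818 − 0.16093 = 0.157.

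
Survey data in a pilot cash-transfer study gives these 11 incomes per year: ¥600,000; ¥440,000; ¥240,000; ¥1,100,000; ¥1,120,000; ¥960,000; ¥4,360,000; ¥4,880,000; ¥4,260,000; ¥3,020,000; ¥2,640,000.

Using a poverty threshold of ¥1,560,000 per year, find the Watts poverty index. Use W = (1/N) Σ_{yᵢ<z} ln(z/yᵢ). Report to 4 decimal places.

Incomes under z: ¥240,000, ¥440,000, ¥600,000, ¥960,000, ¥1,100,000, ¥1,120,000 (q = 6 of N = 11).
ln(z/y) terms: ln(1560000/240000) = 1.8718; ln(1560000/440000) = 1.2657; ln(1560000/600000) = 0.9555; ln(1560000/960000) = 0.4855; ln(1560000/1100000) = 0.3494; ln(1560000/1120000) = 0.3314.
W = 5.259221 / 11 = 0.4781.

0.4781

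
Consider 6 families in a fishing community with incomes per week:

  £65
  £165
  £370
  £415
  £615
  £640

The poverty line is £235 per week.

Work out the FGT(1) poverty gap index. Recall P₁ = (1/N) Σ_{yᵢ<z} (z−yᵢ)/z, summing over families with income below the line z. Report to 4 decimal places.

0.1702

Poor units: £65, £165 (q = 2 of N = 6).
Gap ratios (z−y)/z: (235−65)/235 = 0.7234; (235−165)/235 = 0.2979.
Sum of shortfalls = 1.021277; P₁ averages over all N: 1.021277 / 6 = 0.1702.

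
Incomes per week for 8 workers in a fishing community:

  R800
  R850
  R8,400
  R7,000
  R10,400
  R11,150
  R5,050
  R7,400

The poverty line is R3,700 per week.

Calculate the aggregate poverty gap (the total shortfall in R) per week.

R5,750

Below the line: R800, R850 (q = 2 of N = 8).
Individual gaps: 3700−800 = 2900; 3700−850 = 2850.
Aggregate gap = R5,750.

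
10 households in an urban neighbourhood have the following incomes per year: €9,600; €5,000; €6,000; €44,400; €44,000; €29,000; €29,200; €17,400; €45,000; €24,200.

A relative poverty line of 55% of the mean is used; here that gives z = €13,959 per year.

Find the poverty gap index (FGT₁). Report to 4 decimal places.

Below z: €5,000, €6,000, €9,600 (q = 3 of N = 10).
Shortfall ratios: (13959−5000)/13959 = 0.6418; (13959−6000)/13959 = 0.5702; (13959−9600)/13959 = 0.3123.
Sum of shortfalls = 1.524250; P₁ averages over all N: 1.524250 / 10 = 0.1524.

0.1524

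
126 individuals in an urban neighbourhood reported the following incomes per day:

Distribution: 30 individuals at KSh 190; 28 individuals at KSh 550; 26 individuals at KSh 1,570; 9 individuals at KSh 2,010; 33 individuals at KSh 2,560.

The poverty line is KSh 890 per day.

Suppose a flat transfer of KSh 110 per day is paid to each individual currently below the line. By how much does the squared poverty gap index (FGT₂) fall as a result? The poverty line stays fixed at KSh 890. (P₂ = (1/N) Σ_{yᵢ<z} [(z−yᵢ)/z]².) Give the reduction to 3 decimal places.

Before: below the line — 30×KSh 190, 28×KSh 550; squared poverty gap index (FGT₂) = 0.17972.
After the KSh 110 transfer: below the line — 30×KSh 300, 28×KSh 660; squared poverty gap index (FGT₂) = 0.11948.
Reduction = 0.17972 − 0.11948 = 0.060.

0.060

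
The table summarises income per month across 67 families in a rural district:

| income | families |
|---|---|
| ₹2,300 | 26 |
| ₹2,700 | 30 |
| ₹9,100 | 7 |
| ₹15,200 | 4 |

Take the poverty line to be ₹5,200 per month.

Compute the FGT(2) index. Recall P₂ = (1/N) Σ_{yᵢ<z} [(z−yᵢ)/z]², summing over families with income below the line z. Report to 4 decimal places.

0.2242

Below the line: 26×₹2,300, 30×₹2,700 (q = 56 of N = 67).
Relative gaps: (5200−2300)/5200 = 0.5577 (×26); (5200−2700)/5200 = 0.4808 (×30).
Squared: 0.3110 (×26); 0.2311 (×30).
Sum = 15.020710; P₂ = 15.020710 / 67 = 0.2242.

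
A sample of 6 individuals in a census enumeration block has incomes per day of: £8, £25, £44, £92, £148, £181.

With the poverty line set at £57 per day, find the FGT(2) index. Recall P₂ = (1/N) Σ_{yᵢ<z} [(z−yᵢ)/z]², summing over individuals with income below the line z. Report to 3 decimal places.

0.184

Incomes under z: £8, £25, £44 (q = 3 of N = 6).
Gap ratios (z−y)/z: (57−8)/57 = 0.8596; (57−25)/57 = 0.5614; (57−44)/57 = 0.2281.
Squared: 0.7390; 0.3152; 0.0520.
Sum = 1.106187; P₂ = 1.106187 / 6 = 0.184.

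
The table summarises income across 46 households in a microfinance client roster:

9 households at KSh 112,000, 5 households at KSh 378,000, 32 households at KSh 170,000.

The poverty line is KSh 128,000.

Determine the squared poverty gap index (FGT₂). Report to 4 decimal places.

Below z: 9×KSh 112,000 (q = 9 of N = 46).
Gap ratios (z−y)/z: (128000−112000)/128000 = 0.1250 (×9).
Squared: 0.0156 (×9).
Sum = 0.140625; P₂ = 0.140625 / 46 = 0.0031.

0.0031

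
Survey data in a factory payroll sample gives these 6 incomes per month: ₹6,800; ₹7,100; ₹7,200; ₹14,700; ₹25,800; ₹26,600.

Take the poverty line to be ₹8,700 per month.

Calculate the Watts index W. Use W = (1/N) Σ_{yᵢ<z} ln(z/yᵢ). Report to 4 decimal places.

0.1065

Poor units: ₹6,800, ₹7,100, ₹7,200 (q = 3 of N = 6).
ln(z/y) terms: ln(8700/6800) = 0.2464; ln(8700/7100) = 0.2032; ln(8700/7200) = 0.1892.
W = 0.638871 / 6 = 0.1065.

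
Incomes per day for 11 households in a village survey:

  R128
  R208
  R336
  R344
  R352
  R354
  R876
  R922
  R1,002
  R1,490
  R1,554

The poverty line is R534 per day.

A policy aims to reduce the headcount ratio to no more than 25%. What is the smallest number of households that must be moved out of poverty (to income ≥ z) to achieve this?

Currently q = 6 of N = 11 are below the line (H = 0.545).
A headcount ratio of at most 25% allows at most ⌊0.25 × 11⌋ = 2 poor households.
So at least 6 − 2 = 4 must be lifted.

4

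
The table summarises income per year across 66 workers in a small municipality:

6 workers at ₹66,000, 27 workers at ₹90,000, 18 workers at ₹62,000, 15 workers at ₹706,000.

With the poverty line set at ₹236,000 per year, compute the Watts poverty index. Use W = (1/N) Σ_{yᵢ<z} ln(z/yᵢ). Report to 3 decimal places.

0.875

Incomes under z: 18×₹62,000, 6×₹66,000, 27×₹90,000 (q = 51 of N = 66).
Log gaps: ln(236000/62000) = 1.3367 (×18); ln(236000/66000) = 1.2742 (×6); ln(236000/90000) = 0.9640 (×27).
W = 57.734214 / 66 = 0.875.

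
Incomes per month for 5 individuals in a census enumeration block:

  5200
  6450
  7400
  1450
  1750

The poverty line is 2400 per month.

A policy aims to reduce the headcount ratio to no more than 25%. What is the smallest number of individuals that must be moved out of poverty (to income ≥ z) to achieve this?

1

2 of the 5 individuals are poor, so H = 2/5 = 0.400.
A headcount ratio of at most 25% allows at most ⌊0.25 × 5⌋ = 1 poor individuals.
So at least 2 − 1 = 1 must be lifted.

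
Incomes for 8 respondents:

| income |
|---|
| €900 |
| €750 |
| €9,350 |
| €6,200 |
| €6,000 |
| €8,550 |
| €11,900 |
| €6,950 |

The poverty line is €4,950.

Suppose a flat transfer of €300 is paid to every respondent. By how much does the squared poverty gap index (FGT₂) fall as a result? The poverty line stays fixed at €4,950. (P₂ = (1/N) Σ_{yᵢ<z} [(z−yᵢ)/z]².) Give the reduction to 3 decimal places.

Before: below the line — €750, €900; squared poverty gap index (FGT₂) = 0.17367.
After the €300 transfer: below the line — €1,050, €1,200; squared poverty gap index (FGT₂) = 0.14933.
Reduction = 0.17367 − 0.14933 = 0.024.

0.024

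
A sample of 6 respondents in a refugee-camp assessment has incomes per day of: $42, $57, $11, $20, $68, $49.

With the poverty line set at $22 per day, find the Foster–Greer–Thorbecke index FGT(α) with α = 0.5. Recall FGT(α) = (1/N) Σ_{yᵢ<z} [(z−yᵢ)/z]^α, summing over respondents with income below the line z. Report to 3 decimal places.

Poor units: $11, $20 (q = 2 of N = 6).
Normalized shortfalls: (22−11)/22 = 0.5000; (22−20)/22 = 0.0909.
Raised to α = 0.5: 0.70711; 0.30151.
Sum = 1.008618; FGT(0.5) = 1.008618 / 6 = 0.168.

0.168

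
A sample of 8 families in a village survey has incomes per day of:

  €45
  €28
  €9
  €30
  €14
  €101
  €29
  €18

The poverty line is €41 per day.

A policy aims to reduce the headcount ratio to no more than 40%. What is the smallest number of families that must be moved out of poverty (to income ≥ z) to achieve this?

3

Currently q = 6 of N = 8 are below the line (H = 0.750).
A headcount ratio of at most 40% allows at most ⌊0.40 × 8⌋ = 3 poor families.
So at least 6 − 3 = 3 must be lifted.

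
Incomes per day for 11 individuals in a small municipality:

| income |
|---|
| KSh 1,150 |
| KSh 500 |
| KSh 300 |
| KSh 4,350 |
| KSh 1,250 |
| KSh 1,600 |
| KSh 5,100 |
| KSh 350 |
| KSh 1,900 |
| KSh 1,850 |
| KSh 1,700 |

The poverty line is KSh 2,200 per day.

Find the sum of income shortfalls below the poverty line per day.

Poor units: KSh 300, KSh 350, KSh 500, KSh 1,150, KSh 1,250, KSh 1,600, KSh 1,700, KSh 1,850, KSh 1,900 (q = 9 of N = 11).
Individual gaps: 2200−300 = 1900; 2200−350 = 1850; 2200−500 = 1700; 2200−1150 = 1050; 2200−1250 = 950; 2200−1600 = 600; 2200−1700 = 500; 2200−1850 = 350; 2200−1900 = 300.
Aggregate gap = KSh 9,200.

KSh 9,200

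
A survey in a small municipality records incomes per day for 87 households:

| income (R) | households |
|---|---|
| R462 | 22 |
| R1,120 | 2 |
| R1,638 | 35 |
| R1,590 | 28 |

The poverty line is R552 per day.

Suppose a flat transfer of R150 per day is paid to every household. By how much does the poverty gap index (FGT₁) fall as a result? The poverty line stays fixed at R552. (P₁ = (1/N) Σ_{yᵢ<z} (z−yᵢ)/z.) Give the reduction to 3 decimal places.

Before: below the line — 22×R462; poverty gap index (FGT₁) = 0.04123.
After the R150 transfer: below the line — none; poverty gap index (FGT₁) = 0.00000.
Reduction = 0.04123 − 0.00000 = 0.041.

0.041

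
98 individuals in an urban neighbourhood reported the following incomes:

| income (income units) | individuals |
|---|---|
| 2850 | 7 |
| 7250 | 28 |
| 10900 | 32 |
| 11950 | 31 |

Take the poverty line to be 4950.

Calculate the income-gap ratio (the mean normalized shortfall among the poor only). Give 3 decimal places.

0.424

Below z: 7×2850 (q = 7 of N = 98).
Relative gaps: 0.4242 (×7); sum = 2.969697.
I averages over the q = 7 poor units only: 2.969697 / 7 = 0.424.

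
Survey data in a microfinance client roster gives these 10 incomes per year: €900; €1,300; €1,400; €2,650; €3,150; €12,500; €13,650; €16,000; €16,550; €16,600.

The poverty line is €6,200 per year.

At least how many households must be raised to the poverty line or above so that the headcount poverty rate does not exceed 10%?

5 of the 10 households are poor, so H = 5/10 = 0.500.
A headcount ratio of at most 10% allows at most ⌊0.10 × 10⌋ = 1 poor households.
So at least 5 − 1 = 4 must be lifted.

4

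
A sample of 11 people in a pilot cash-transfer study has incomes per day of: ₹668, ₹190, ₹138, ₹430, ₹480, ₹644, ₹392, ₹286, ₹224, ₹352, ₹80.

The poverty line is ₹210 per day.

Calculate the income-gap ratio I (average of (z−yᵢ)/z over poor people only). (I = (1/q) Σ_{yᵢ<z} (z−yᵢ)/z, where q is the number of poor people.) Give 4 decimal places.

Below the line: ₹80, ₹138, ₹190 (q = 3 of N = 11).
Relative gaps: 0.6190, 0.3429, 0.0952; sum = 1.057143.
The income-gap ratio divides by q (the poor only): 1.057143 / 3 = 0.3524.

0.3524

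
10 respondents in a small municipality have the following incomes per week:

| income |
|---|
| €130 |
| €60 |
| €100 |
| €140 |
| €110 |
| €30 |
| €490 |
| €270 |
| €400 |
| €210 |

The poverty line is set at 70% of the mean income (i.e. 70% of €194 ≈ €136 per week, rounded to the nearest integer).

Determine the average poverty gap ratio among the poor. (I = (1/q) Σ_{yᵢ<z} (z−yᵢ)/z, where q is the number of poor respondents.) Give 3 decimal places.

0.368

Incomes under z: €30, €60, €100, €110, €130 (q = 5 of N = 10).
Shortfall ratios (z−y)/z: 0.7794, 0.5588, 0.2647, 0.1912, 0.0441; sum = 1.838235.
The income-gap ratio divides by q (the poor only): 1.838235 / 5 = 0.368.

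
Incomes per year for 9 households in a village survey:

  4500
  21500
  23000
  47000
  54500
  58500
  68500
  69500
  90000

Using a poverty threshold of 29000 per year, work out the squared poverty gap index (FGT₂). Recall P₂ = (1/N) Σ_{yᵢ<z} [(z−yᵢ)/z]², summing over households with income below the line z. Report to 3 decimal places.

0.091

Poor units: 4500, 21500, 23000 (q = 3 of N = 9).
Gap ratios (z−y)/z: (29000−4500)/29000 = 0.8448; (29000−21500)/29000 = 0.2586; (29000−23000)/29000 = 0.2069.
Squared: 0.7137; 0.0669; 0.0428.
Sum = 0.823424; P₂ = 0.823424 / 9 = 0.091.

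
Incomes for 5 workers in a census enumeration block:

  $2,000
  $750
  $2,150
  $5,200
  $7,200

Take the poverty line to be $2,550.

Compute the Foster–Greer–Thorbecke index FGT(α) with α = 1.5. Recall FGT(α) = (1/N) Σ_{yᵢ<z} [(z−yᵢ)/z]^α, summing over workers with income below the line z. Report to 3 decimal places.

Poor units: $750, $2,000, $2,150 (q = 3 of N = 5).
Relative gaps: (2550−750)/2550 = 0.7059; (2550−2000)/2550 = 0.2157; (2550−2150)/2550 = 0.1569.
Raised to α = 1.5: 0.59306; 0.10017; 0.06213.
Sum = 0.755356; FGT(1.5) = 0.755356 / 5 = 0.151.

0.151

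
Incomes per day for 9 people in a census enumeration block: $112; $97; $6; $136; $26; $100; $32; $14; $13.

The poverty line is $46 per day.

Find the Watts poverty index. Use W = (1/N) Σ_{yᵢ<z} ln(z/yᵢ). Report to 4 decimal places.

0.6026

Below the line: $6, $13, $14, $26, $32 (q = 5 of N = 9).
ln(z/y) terms: ln(46/6) = 2.0369; ln(46/13) = 1.2637; ln(46/14) = 1.1896; ln(46/26) = 0.5705; ln(46/32) = 0.3629.
W = 5.423608 / 9 = 0.6026.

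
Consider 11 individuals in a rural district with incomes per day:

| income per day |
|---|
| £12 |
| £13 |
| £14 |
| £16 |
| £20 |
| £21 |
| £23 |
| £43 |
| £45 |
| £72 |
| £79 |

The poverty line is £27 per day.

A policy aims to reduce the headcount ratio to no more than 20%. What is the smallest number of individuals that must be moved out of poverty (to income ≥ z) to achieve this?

7 of the 11 individuals are poor, so H = 7/11 = 0.636.
A headcount ratio of at most 20% allows at most ⌊0.20 × 11⌋ = 2 poor individuals.
So at least 7 − 2 = 5 must be lifted.

5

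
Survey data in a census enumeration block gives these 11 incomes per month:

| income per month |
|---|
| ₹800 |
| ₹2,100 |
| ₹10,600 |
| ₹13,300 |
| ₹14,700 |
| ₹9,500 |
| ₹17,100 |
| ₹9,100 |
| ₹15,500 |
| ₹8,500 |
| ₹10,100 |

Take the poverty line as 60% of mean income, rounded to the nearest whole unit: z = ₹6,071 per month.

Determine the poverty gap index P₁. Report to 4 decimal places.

Poor units: ₹800, ₹2,100 (q = 2 of N = 11).
Relative gaps: (6071−800)/6071 = 0.8682; (6071−2100)/6071 = 0.6541.
Sum of shortfalls = 1.522319; P₁ averages over all N: 1.522319 / 11 = 0.1384.

0.1384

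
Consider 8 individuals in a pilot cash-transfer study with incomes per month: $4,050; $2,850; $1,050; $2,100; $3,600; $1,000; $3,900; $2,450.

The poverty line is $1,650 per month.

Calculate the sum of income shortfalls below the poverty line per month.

Incomes under z: $1,000, $1,050 (q = 2 of N = 8).
Individual gaps: 1650−1000 = 650; 1650−1050 = 600.
Aggregate gap = $1,250.

$1,250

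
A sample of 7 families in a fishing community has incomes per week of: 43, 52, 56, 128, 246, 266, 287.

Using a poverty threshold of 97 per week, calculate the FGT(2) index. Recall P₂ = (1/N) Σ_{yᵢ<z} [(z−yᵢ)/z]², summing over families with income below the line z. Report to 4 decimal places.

0.1005

Poor units: 43, 52, 56 (q = 3 of N = 7).
Relative gaps: (97−43)/97 = 0.5567; (97−52)/97 = 0.4639; (97−56)/97 = 0.4227.
Squared: 0.3099; 0.2152; 0.1787.
Sum = 0.703794; P₂ = 0.703794 / 7 = 0.1005.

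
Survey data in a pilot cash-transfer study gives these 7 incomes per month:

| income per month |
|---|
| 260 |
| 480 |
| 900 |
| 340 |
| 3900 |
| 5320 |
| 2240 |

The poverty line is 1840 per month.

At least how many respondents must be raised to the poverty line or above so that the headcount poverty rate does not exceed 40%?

Currently q = 4 of N = 7 are below the line (H = 0.571).
A headcount ratio of at most 40% allows at most ⌊0.40 × 7⌋ = 2 poor respondents.
So at least 4 − 2 = 2 must be lifted.

2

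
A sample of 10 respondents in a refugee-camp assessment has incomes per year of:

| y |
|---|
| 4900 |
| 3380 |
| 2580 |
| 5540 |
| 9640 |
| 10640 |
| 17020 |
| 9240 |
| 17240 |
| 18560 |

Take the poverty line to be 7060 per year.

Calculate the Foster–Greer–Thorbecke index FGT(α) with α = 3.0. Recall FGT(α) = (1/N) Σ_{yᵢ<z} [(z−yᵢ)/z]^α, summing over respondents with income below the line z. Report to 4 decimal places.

0.0436

Poor units: 2580, 3380, 4900, 5540 (q = 4 of N = 10).
Relative gaps: (7060−2580)/7060 = 0.6346; (7060−3380)/7060 = 0.5212; (7060−4900)/7060 = 0.3059; (7060−5540)/7060 = 0.2153.
Raised to α = 3.0: 0.25552; 0.14162; 0.02864; 0.00998.
Sum = 0.435757; FGT(3.0) = 0.435757 / 10 = 0.0436.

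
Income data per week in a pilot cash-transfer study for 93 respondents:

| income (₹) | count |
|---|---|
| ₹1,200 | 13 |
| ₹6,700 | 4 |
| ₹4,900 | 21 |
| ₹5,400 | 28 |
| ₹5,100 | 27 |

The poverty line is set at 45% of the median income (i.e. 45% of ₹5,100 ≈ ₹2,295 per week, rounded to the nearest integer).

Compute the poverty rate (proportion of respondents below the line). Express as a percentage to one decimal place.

13 of the 93 respondents have income below ₹2,295.
H = 13/93 = 14.0%.

14.0%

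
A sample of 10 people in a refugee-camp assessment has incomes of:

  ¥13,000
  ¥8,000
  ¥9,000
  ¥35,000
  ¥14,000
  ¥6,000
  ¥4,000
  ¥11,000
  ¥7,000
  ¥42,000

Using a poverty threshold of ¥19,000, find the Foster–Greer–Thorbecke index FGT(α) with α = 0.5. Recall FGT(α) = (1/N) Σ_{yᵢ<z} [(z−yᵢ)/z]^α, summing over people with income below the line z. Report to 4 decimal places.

0.5721

Below the line: ¥4,000, ¥6,000, ¥7,000, ¥8,000, ¥9,000, ¥11,000, ¥13,000, ¥14,000 (q = 8 of N = 10).
Shortfall ratios: (19000−4000)/19000 = 0.7895; (19000−6000)/19000 = 0.6842; (19000−7000)/19000 = 0.6316; (19000−8000)/19000 = 0.5789; (19000−9000)/19000 = 0.5263; (19000−11000)/19000 = 0.4211; (19000−13000)/19000 = 0.3158; (19000−14000)/19000 = 0.2632.
Raised to α = 0.5: 0.88852; 0.82717; 0.79472; 0.76089; 0.72548; 0.64889; 0.56195; 0.51299.
Sum = 5.720601; FGT(0.5) = 5.720601 / 10 = 0.5721.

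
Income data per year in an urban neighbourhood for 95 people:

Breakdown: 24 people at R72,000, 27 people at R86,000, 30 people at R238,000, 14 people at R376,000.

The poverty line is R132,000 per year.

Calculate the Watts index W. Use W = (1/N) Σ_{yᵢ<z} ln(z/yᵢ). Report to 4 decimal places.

Poor units: 24×R72,000, 27×R86,000 (q = 51 of N = 95).
ln(z/y) terms: ln(132000/72000) = 0.6061 (×24); ln(132000/86000) = 0.4285 (×27).
W = 26.115534 / 95 = 0.2749.

0.2749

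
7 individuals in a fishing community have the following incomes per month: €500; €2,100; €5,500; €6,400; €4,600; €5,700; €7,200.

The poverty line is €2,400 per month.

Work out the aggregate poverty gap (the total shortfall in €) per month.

€2,200

Incomes under z: €500, €2,100 (q = 2 of N = 7).
Individual gaps: 2400−500 = 1900; 2400−2100 = 300.
Aggregate gap = €2,200.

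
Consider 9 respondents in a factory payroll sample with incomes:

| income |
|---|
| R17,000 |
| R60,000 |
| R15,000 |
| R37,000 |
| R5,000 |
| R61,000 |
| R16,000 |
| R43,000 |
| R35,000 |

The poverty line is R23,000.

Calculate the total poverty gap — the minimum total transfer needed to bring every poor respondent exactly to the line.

R39,000

Incomes under z: R5,000, R15,000, R16,000, R17,000 (q = 4 of N = 9).
Individual gaps: 23000−5000 = 18000; 23000−15000 = 8000; 23000−16000 = 7000; 23000−17000 = 6000.
Aggregate gap = R39,000.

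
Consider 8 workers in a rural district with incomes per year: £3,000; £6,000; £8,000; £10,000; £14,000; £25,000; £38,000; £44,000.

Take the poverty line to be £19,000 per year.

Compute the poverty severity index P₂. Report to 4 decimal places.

Poor units: £3,000, £6,000, £8,000, £10,000, £14,000 (q = 5 of N = 8).
Normalized shortfalls: (19000−3000)/19000 = 0.8421; (19000−6000)/19000 = 0.6842; (19000−8000)/19000 = 0.5789; (19000−10000)/19000 = 0.4737; (19000−14000)/19000 = 0.2632.
Squared: 0.7091; 0.4681; 0.3352; 0.2244; 0.0693.
Sum = 1.806094; P₂ = 1.806094 / 8 = 0.2258.

0.2258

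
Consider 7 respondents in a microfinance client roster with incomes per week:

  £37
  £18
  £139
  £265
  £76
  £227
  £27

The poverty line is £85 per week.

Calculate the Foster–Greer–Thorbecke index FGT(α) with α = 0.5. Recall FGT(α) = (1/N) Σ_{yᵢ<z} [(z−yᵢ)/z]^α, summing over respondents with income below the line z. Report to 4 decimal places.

0.3987

Incomes under z: £18, £27, £37, £76 (q = 4 of N = 7).
Relative gaps: (85−18)/85 = 0.7882; (85−27)/85 = 0.6824; (85−37)/85 = 0.5647; (85−76)/85 = 0.1059.
Raised to α = 0.5: 0.88783; 0.82605; 0.75147; 0.32540.
Sum = 2.790738; FGT(0.5) = 2.790738 / 7 = 0.3987.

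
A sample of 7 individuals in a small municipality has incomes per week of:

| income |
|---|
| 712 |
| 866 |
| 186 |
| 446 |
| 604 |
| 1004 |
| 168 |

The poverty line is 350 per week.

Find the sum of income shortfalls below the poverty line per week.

Below z: 168, 186 (q = 2 of N = 7).
Individual gaps: 350−168 = 182; 350−186 = 164.
Aggregate gap = 346.

346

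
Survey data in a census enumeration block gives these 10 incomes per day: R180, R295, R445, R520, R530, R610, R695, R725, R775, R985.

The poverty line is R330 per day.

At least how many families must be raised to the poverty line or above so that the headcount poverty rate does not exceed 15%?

2 of the 10 families are poor, so H = 2/10 = 0.200.
A headcount ratio of at most 15% allows at most ⌊0.15 × 10⌋ = 1 poor families.
So at least 2 − 1 = 1 must be lifted.

1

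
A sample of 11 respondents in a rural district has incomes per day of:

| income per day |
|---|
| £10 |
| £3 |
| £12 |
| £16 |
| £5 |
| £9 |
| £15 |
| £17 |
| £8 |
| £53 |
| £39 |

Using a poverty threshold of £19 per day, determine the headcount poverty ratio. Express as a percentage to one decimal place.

81.8%

9 of the 11 respondents have income below £19.
H = 9/11 = 81.8%.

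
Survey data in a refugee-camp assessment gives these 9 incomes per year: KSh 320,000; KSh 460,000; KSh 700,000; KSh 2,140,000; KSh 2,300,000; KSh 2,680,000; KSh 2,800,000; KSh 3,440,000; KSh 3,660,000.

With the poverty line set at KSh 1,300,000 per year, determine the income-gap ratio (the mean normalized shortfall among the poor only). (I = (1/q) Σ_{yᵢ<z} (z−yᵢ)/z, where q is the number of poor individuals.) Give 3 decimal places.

Below the line: KSh 320,000, KSh 460,000, KSh 700,000 (q = 3 of N = 9).
Relative gaps: 0.7538, 0.6462, 0.4615; sum = 1.861538.
The income-gap ratio divides by q (the poor only): 1.861538 / 3 = 0.621.

0.621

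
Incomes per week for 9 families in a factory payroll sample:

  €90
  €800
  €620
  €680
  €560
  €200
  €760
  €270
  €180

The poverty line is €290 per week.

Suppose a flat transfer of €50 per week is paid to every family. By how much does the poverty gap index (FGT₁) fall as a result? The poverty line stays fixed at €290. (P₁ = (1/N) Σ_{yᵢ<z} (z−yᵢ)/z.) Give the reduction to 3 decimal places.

Before: below the line — €90, €180, €200, €270; poverty gap index (FGT₁) = 0.16092.
After the €50 transfer: below the line — €140, €230, €250; poverty gap index (FGT₁) = 0.09579.
Reduction = 0.16092 − 0.09579 = 0.065.

0.065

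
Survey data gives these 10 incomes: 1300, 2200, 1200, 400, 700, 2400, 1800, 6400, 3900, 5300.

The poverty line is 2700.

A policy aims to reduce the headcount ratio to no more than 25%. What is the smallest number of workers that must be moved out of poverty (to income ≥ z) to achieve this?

Currently q = 7 of N = 10 are below the line (H = 0.700).
A headcount ratio of at most 25% allows at most ⌊0.25 × 10⌋ = 2 poor workers.
So at least 7 − 2 = 5 must be lifted.

5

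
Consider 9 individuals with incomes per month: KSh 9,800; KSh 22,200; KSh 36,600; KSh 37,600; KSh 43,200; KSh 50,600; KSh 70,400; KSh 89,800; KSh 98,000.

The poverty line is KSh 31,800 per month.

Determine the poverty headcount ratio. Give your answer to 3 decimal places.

2 of the 9 individuals have income below KSh 31,800.
H = 2/9 = 0.222.

0.222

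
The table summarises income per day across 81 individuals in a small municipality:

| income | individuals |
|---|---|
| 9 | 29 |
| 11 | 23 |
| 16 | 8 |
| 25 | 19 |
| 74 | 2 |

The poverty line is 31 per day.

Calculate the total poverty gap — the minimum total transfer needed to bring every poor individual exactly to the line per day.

Below the line: 29×9, 23×11, 8×16, 19×25 (q = 79 of N = 81).
Individual gaps: 29×(31−9) = 638; 23×(31−11) = 460; 8×(31−16) = 120; 19×(31−25) = 114.
Aggregate gap = 1332.

1332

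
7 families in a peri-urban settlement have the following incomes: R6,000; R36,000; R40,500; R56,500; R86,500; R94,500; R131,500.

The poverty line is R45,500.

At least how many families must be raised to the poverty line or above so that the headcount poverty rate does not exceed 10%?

3

3 of the 7 families are poor, so H = 3/7 = 0.429.
A headcount ratio of at most 10% allows at most ⌊0.10 × 7⌋ = 0 poor families.
So at least 3 − 0 = 3 must be lifted.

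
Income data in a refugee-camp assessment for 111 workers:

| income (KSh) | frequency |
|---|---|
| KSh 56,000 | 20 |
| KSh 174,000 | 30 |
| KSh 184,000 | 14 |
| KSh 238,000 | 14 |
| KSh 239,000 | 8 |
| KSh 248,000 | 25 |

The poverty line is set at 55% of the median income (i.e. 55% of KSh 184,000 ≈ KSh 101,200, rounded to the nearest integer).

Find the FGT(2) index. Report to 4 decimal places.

Poor units: 20×KSh 56,000 (q = 20 of N = 111).
Normalized shortfalls: (101200−56000)/101200 = 0.4466 (×20).
Squared: 0.1995 (×20).
Sum = 3.989751; P₂ = 3.989751 / 111 = 0.0359.

0.0359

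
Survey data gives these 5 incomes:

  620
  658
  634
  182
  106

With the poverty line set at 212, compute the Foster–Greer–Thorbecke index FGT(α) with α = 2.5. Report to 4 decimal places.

Incomes under z: 106, 182 (q = 2 of N = 5).
Normalized shortfalls: (212−106)/212 = 0.5000; (212−182)/212 = 0.1415.
Raised to α = 2.5: 0.17678; 0.00753.
Sum = 0.184310; FGT(2.5) = 0.184310 / 5 = 0.0369.

0.0369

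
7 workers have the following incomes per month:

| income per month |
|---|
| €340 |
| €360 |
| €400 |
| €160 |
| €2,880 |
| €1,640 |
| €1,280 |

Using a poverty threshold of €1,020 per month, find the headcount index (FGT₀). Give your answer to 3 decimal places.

0.571

4 of the 7 workers have income below €1,020.
H = 4/7 = 0.571.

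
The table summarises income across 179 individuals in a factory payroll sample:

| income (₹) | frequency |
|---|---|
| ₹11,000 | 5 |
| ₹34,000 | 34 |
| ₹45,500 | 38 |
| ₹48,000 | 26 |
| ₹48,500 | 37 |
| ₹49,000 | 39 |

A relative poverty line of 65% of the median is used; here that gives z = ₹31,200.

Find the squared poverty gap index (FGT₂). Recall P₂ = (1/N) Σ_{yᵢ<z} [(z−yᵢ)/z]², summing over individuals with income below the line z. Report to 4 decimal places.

Poor units: 5×₹11,000 (q = 5 of N = 179).
Gap ratios (z−y)/z: (31200−11000)/31200 = 0.6474 (×5).
Squared: 0.4192 (×5).
Sum = 2.095866; P₂ = 2.095866 / 179 = 0.0117.

0.0117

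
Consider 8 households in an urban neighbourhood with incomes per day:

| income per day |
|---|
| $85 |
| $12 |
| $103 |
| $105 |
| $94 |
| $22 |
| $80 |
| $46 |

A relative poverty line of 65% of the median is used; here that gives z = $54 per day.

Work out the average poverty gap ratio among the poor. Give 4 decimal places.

Poor units: $12, $22, $46 (q = 3 of N = 8).
Shortfall ratios (z−y)/z: 0.7778, 0.5926, 0.1481; sum = 1.518519.
I averages over the q = 3 poor units only: 1.518519 / 3 = 0.5062.

0.5062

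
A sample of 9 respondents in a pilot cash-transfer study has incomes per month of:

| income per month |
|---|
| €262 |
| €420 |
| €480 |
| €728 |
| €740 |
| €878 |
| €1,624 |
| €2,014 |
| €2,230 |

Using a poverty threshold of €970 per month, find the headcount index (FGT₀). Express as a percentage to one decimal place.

6 of the 9 respondents have income below €970.
H = 6/9 = 66.7%.

66.7%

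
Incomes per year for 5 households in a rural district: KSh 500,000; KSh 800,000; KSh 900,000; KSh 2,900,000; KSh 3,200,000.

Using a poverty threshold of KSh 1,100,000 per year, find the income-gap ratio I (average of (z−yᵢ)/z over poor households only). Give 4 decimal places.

Poor units: KSh 500,000, KSh 800,000, KSh 900,000 (q = 3 of N = 5).
Shortfall ratios (z−y)/z: 0.5455, 0.2727, 0.1818; sum = 1.000000.
The income-gap ratio divides by q (the poor only): 1.000000 / 3 = 0.3333.

0.3333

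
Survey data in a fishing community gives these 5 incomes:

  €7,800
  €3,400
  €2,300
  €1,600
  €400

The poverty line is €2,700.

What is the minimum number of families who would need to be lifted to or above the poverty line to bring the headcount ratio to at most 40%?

Currently q = 3 of N = 5 are below the line (H = 0.600).
A headcount ratio of at most 40% allows at most ⌊0.40 × 5⌋ = 2 poor families.
So at least 3 − 2 = 1 must be lifted.

1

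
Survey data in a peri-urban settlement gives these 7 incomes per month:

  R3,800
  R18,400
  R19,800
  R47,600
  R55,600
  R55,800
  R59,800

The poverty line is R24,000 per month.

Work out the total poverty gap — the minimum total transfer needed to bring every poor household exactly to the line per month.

R30,000

Incomes under z: R3,800, R18,400, R19,800 (q = 3 of N = 7).
Individual gaps: 24000−3800 = 20200; 24000−18400 = 5600; 24000−19800 = 4200.
Aggregate gap = R30,000.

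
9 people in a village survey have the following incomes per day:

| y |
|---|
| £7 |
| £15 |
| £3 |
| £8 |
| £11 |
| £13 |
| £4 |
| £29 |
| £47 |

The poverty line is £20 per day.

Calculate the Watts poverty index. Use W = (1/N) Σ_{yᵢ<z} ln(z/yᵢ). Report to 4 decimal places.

0.7543

Incomes under z: £3, £4, £7, £8, £11, £13, £15 (q = 7 of N = 9).
Log shortfalls: ln(20/3) = 1.8971; ln(20/4) = 1.6094; ln(20/7) = 1.0498; ln(20/8) = 0.9163; ln(20/11) = 0.5978; ln(20/13) = 0.4308; ln(20/15) = 0.2877.
W = 6.788973 / 9 = 0.7543.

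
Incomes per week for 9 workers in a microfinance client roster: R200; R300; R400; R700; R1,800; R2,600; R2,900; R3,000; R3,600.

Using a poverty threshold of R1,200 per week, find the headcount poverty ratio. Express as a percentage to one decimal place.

44.4%

4 of the 9 workers have income below R1,200.
H = 4/9 = 44.4%.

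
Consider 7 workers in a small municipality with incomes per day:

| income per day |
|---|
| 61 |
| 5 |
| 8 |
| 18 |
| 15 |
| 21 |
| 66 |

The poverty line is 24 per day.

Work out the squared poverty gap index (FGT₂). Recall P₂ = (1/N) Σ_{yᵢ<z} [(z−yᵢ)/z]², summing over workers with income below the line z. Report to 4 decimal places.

0.1843

Poor units: 5, 8, 15, 18, 21 (q = 5 of N = 7).
Normalized shortfalls: (24−5)/24 = 0.7917; (24−8)/24 = 0.6667; (24−15)/24 = 0.3750; (24−18)/24 = 0.2500; (24−21)/24 = 0.1250.
Squared: 0.6267; 0.4444; 0.1406; 0.0625; 0.0156.
Sum = 1.289931; P₂ = 1.289931 / 7 = 0.1843.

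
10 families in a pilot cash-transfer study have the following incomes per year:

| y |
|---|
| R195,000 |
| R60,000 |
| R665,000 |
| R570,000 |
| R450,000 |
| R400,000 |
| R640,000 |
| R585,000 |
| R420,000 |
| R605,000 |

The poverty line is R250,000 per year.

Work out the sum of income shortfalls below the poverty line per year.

R245,000

Below the line: R60,000, R195,000 (q = 2 of N = 10).
Individual gaps: 250000−60000 = 190000; 250000−195000 = 55000.
Aggregate gap = R245,000.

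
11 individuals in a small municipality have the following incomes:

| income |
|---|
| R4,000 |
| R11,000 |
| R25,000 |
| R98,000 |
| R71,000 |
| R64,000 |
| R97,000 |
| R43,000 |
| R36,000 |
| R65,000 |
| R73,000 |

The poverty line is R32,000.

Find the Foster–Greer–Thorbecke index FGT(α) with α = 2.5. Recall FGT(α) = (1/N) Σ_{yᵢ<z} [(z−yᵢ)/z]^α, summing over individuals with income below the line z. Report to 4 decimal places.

0.0989

Below z: R4,000, R11,000, R25,000 (q = 3 of N = 11).
Gap ratios (z−y)/z: (32000−4000)/32000 = 0.8750; (32000−11000)/32000 = 0.6562; (32000−25000)/32000 = 0.2188.
Raised to α = 2.5: 0.71618; 0.34888; 0.02238.
Sum = 1.087435; FGT(2.5) = 1.087435 / 11 = 0.0989.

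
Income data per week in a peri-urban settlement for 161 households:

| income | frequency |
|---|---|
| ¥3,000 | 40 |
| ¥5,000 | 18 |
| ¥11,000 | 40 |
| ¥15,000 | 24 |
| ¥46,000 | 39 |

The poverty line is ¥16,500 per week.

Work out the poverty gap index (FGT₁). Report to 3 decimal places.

Below the line: 40×¥3,000, 18×¥5,000, 40×¥11,000, 24×¥15,000 (q = 122 of N = 161).
Relative gaps: (16500−3000)/16500 = 0.8182 (×40); (16500−5000)/16500 = 0.6970 (×18); (16500−11000)/16500 = 0.3333 (×40); (16500−15000)/16500 = 0.0909 (×24).
Σ = 60.787879. Dividing by the full population N = 161 gives P₁ = 0.378.

0.378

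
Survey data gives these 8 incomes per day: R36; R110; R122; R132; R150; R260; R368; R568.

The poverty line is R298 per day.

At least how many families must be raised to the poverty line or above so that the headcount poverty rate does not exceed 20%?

Currently q = 6 of N = 8 are below the line (H = 0.750).
A headcount ratio of at most 20% allows at most ⌊0.20 × 8⌋ = 1 poor families.
So at least 6 − 1 = 5 must be lifted.

5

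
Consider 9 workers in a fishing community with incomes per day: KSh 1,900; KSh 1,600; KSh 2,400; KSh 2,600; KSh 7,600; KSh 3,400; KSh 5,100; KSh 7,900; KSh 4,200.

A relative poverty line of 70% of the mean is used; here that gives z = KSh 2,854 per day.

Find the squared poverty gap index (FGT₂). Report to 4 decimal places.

0.0376

Below the line: KSh 1,600, KSh 1,900, KSh 2,400, KSh 2,600 (q = 4 of N = 9).
Shortfall ratios: (2854−1600)/2854 = 0.4394; (2854−1900)/2854 = 0.3343; (2854−2400)/2854 = 0.1591; (2854−2600)/2854 = 0.0890.
Squared: 0.1931; 0.1117; 0.0253; 0.0079.
Sum = 0.338018; P₂ = 0.338018 / 9 = 0.0376.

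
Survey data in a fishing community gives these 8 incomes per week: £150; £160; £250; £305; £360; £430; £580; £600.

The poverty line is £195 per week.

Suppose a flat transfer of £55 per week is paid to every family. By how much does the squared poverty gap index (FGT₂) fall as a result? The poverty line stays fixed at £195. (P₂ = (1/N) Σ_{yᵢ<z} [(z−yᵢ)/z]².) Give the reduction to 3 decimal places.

Before: below the line — £150, £160; squared poverty gap index (FGT₂) = 0.01068.
After the £55 transfer: below the line — none; squared poverty gap index (FGT₂) = 0.00000.
Reduction = 0.01068 − 0.00000 = 0.011.

0.011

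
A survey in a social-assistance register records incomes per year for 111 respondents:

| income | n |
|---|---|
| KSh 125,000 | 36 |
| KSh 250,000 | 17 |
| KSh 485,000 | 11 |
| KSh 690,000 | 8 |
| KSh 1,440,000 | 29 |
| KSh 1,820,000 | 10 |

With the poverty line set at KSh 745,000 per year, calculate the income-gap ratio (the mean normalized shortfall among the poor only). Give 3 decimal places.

0.635

Below z: 36×KSh 125,000, 17×KSh 250,000, 11×KSh 485,000, 8×KSh 690,000 (q = 72 of N = 111).
Relative gaps: 0.8322 (×36), 0.6644 (×17), 0.3490 (×11), 0.0738 (×8); sum = 45.684564.
The income-gap ratio divides by q (the poor only): 45.684564 / 72 = 0.635.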